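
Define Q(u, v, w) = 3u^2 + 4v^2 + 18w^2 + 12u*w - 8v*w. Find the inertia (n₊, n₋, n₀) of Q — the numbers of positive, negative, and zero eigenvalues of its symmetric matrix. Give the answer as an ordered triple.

(3, 0, 0)

The symmetric matrix is A = [[3, 0, 6], [0, 4, -4], [6, -4, 18]].
Applying the same elementary operations to the rows and columns of A produces a congruent diagonal matrix with entries 3, 4, 2.
So there are 3 positive pivots.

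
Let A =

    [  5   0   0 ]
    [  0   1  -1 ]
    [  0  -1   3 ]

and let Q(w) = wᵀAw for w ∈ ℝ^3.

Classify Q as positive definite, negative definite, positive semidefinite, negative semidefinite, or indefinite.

An LDLᵀ factorisation of A has diagonal entries 5, 1, 2.
So there are 3 positive pivots.
Hence Q is positive definite.

positive definite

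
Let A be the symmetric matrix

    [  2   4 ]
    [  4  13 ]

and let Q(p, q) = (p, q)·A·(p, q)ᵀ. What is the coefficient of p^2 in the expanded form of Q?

2

The coefficient of p^2 is the diagonal entry A[1,1] = 2.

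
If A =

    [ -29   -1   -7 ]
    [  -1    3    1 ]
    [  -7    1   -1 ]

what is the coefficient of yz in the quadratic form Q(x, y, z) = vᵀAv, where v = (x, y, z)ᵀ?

2

The coefficient of yz is A[2,3] + A[3,2] = 2·1 = 2.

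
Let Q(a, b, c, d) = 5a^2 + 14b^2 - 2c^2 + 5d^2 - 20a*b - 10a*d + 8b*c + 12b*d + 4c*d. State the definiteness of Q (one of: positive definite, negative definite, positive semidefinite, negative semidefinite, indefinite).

indefinite

The associated matrix is A = [[5, -10, 0, -5], [-10, 14, 4, 6], [0, 4, -2, 2], [-5, 6, 2, 5]].
Row-reducing A symmetrically gives the diagonal entries 5, -6, 2/3, 2.
That gives 3 positive, 1 negative pivots.
Hence Q is indefinite.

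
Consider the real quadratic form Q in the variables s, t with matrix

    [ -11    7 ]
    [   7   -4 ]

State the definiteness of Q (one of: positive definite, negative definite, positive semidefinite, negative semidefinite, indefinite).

For the 2×2 matrix [[-11, 7], [7, -4]]: det = -11·-4 − (7)² = -5, trace = -15.
det < 0 so the eigenvalues have opposite signs; the form is indefinite.

indefinite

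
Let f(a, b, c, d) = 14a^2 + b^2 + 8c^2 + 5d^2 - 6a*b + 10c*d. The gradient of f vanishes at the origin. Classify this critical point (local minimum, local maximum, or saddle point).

The Hessian at the origin is H = [[28, -6, 0, 0], [-6, 2, 0, 0], [0, 0, 16, 10], [0, 0, 10, 10]].
Symmetric row and column elimination reduces H to a congruent diagonal form with pivots 28, 5/7, 16, 15/4.
So there are 4 positive pivots.
H is positive definite, so the origin is a strict local minimum.

local minimum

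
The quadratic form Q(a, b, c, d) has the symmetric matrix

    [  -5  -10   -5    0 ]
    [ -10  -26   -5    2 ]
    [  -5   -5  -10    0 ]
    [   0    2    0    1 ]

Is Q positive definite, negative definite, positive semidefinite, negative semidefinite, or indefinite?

Applying the same elementary operations to the rows and columns of A produces a congruent diagonal matrix with entries -5, -6, -5/6, 5.
So there are 1 positive, 3 negative pivots.
Hence Q is indefinite.

indefinite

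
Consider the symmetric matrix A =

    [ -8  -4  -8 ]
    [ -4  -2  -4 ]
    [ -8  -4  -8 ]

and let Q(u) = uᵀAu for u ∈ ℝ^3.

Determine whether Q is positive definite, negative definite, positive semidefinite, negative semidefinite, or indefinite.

negative semidefinite

Row-reducing A symmetrically gives the diagonal entries -8, 0, 0.
Counting signs: 1 negative, 2 zero.
Hence Q is negative semidefinite.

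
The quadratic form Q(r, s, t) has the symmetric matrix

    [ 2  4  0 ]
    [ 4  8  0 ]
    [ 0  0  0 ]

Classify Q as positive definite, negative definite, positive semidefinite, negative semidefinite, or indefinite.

positive semidefinite

Symmetric row and column elimination reduces A to a congruent diagonal form with pivots 2, 0, 0.
So there are 1 positive, 2 zero pivots.
Hence Q is positive semidefinite.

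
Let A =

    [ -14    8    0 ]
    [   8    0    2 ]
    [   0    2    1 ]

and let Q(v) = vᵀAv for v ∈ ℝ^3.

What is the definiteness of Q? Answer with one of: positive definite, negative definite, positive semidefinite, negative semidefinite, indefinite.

Row-reducing A symmetrically gives the diagonal entries -14, 32/7, 1/8.
So there are 2 positive, 1 negative pivots.
Hence Q is indefinite.

indefinite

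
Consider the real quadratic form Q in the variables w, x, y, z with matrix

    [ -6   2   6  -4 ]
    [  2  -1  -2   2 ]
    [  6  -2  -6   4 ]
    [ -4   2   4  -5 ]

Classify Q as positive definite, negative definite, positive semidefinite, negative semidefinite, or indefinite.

negative semidefinite

Symmetric row and column elimination reduces A to a congruent diagonal form with pivots -6, -1/3, 0, -1.
Counting signs: 3 negative, 1 zero.
Hence Q is negative semidefinite.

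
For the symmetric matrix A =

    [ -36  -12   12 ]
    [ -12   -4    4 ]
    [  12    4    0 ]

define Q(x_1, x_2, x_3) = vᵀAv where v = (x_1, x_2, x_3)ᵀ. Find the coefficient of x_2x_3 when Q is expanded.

8

The coefficient of x_2x_3 is A[2,3] + A[3,2] = 2·4 = 8.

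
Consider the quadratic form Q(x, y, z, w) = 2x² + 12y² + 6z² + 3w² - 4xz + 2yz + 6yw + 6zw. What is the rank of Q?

4

The symmetric matrix is A = [[2, 0, -2, 0], [0, 12, 1, 3], [-2, 1, 6, 3], [0, 3, 3, 3]].
An LDLᵀ factorisation of A has diagonal entries 2, 12, 47/12, 15/47.
Counting signs: 4 positive.
The rank is the number of nonzero pivots: 4.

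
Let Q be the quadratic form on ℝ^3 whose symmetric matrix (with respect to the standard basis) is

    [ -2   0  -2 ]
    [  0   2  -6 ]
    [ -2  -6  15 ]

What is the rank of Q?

Applying the same elementary operations to the rows and columns of A produces a congruent diagonal matrix with entries -2, 2, -1.
That gives 1 positive, 2 negative pivots.
The rank is the number of nonzero pivots: 3.

3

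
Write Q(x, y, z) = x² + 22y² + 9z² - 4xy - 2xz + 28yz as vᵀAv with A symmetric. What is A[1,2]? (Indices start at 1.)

The coefficient of x·y in Q is -4. For a symmetric A this equals A[1,2] + A[2,1] = 2·A[1,2].
So A[1,2] = -4/2 = -2.

-2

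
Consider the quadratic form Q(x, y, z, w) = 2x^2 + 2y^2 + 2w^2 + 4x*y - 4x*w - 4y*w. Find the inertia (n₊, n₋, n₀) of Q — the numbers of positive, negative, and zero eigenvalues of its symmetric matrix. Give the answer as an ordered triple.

(1, 0, 3)

Write A = [[2, 2, 0, -2], [2, 2, 0, -2], [0, 0, 0, 0], [-2, -2, 0, 2]].
Row-reducing A symmetrically gives the diagonal entries 2, 0, 0, 0.
That gives 1 positive, 3 zero pivots.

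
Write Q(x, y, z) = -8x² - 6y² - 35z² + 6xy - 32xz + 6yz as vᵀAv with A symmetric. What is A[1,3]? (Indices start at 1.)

The coefficient of x·z in Q is -32. For a symmetric A this equals A[1,3] + A[3,1] = 2·A[1,3].
So A[1,3] = -32/2 = -16.

-16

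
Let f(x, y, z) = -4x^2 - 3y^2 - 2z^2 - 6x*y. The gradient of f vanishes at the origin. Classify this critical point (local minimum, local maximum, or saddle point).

local maximum

The Hessian at the origin is H = [[-8, -6, 0], [-6, -6, 0], [0, 0, -4]].
An LDLᵀ factorisation of H has diagonal entries -8, -3/2, -4.
Counting signs: 3 negative.
H is negative definite, so the origin is a strict local maximum.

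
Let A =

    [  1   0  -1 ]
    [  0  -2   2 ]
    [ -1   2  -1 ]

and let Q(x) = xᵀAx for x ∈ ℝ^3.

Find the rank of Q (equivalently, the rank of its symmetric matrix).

2

Row-reducing A symmetrically gives the diagonal entries 1, -2, 0.
So there are 1 positive, 1 negative, 1 zero pivots.
The rank is the number of nonzero pivots: 2.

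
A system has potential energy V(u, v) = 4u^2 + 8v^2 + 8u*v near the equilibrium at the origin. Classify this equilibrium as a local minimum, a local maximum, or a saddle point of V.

The Hessian at the origin is H = [[8, 8], [8, 16]].
det H = 8·16 − (8)² = 64 > 0 and H[1,1] = 8 > 0, so H is positive definite.
Therefore the origin is a local minimum.

local minimum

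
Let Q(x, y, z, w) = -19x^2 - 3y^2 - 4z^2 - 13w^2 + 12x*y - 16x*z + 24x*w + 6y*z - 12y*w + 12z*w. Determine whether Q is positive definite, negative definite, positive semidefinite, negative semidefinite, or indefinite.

Write A = [[-19, 6, -8, 12], [6, -3, 3, -6], [-8, 3, -4, 6], [12, -6, 6, -13]].
Row-reducing A symmetrically gives the diagonal entries -19, -21/19, -3/7, -1.
So there are 4 negative pivots.
Hence Q is negative definite.

negative definite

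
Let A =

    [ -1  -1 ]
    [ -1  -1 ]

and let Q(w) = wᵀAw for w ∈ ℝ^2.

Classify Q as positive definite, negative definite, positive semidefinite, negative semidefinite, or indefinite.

negative semidefinite

For the 2×2 matrix [[-1, -1], [-1, -1]]: det = -1·-1 − (-1)² = 0, trace = -2.
det = 0 so one eigenvalue is zero; the form is semidefinite with the sign of the trace.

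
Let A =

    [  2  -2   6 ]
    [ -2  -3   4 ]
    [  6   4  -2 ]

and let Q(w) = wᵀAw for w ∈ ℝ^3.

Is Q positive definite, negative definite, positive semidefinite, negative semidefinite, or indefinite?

indefinite

Applying the same elementary operations to the rows and columns of A produces a congruent diagonal matrix with entries 2, -5, 0.
So there are 1 positive, 1 negative, 1 zero pivots.
Hence Q is indefinite.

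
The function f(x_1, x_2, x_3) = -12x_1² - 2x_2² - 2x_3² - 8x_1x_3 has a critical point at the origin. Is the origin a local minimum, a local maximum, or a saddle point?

The Hessian at the origin is H = [[-24, 0, -8], [0, -4, 0], [-8, 0, -4]].
Symmetric row and column elimination reduces H to a congruent diagonal form with pivots -24, -4, -4/3.
So there are 3 negative pivots.
H is negative definite, so the origin is a strict local maximum.

local maximum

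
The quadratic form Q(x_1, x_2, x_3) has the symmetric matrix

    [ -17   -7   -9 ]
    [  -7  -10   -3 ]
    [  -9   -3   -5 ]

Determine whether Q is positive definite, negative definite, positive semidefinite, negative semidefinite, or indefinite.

negative definite

Leading principal minors: Δ_1 = -17, Δ_2 = 121, Δ_3 = -20.
The signs alternate starting with Δ_1 < 0, so by Sylvester's criterion Q is negative definite.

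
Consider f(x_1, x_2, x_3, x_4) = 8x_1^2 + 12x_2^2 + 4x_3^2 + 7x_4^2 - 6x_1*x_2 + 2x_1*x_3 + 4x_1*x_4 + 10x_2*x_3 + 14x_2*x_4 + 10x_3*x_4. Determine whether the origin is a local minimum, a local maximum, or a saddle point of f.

local minimum

The Hessian at the origin is H = [[16, -6, 2, 4], [-6, 24, 10, 14], [2, 10, 8, 10], [4, 14, 10, 14]].
Congruent diagonalization of H (simultaneous row and column reduction) yields pivots 16, 87/4, 212/87, 30/53.
So there are 4 positive pivots.
H is positive definite, so the origin is a strict local minimum.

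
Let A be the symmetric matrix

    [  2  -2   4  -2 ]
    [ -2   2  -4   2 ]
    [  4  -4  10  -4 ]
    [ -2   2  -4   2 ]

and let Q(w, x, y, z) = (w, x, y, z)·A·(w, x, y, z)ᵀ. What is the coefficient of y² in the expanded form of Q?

The coefficient of y² is the diagonal entry A[3,3] = 10.

10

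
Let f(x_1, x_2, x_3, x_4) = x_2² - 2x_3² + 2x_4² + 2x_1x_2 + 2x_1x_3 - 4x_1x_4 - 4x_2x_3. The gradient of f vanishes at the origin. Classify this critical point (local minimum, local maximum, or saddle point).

The Hessian at the origin is H = [[0, 2, 2, -4], [2, 2, -4, 0], [2, -4, -4, 0], [-4, 0, 0, 4]].
H is indefinite, so the origin is a saddle point.

saddle point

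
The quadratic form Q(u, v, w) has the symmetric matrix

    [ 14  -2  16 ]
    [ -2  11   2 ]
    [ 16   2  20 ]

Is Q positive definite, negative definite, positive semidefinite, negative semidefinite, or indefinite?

Symmetric row and column elimination reduces A to a congruent diagonal form with pivots 14, 75/7, 0.
So there are 2 positive, 1 zero pivots.
Hence Q is positive semidefinite.

positive semidefinite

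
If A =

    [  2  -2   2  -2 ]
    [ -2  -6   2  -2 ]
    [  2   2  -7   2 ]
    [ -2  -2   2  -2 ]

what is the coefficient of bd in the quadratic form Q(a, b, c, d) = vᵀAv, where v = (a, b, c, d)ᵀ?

The coefficient of bd is A[2,4] + A[4,2] = 2·(-2) = -4.

-4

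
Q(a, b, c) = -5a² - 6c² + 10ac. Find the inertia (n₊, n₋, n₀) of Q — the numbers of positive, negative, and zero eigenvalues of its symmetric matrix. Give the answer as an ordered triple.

Write A = [[-5, 0, 5], [0, 0, 0], [5, 0, -6]].
Row-reducing A symmetrically gives the diagonal entries -5, 0, -1.
That gives 2 negative, 1 zero pivots.

(0, 2, 1)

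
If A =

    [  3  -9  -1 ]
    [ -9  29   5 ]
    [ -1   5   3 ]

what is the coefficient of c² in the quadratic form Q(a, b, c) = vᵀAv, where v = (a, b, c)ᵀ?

3

The coefficient of c² is the diagonal entry A[3,3] = 3.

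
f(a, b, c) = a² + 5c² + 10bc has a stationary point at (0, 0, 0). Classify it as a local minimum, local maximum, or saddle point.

saddle point

The Hessian at the origin is H = [[2, 0, 0], [0, 0, 10], [0, 10, 10]].
H is indefinite, so the origin is a saddle point.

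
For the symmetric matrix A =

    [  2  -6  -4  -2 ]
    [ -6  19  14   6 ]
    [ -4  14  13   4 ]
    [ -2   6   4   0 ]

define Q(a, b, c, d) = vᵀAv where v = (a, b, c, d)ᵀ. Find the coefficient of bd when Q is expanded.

The coefficient of bd is A[2,4] + A[4,2] = 2·6 = 12.

12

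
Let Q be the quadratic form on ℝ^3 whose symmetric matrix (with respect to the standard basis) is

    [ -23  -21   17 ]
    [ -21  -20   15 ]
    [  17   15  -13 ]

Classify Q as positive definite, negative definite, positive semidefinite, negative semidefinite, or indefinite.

negative definite

Row-reducing A symmetrically gives the diagonal entries -23, -19/23, -2/19.
Counting signs: 3 negative.
Hence Q is negative definite.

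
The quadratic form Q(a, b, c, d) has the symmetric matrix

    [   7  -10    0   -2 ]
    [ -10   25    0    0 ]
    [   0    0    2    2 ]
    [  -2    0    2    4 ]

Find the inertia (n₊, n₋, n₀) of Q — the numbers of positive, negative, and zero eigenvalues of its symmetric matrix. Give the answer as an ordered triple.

Applying the same elementary operations to the rows and columns of A produces a congruent diagonal matrix with entries 7, 75/7, 2, 2/3.
Counting signs: 4 positive.

(4, 0, 0)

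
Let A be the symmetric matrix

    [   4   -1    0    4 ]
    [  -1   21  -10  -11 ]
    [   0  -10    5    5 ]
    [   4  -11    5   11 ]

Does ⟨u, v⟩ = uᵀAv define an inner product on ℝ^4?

yes

Row-reducing A symmetrically gives the diagonal entries 4, 83/4, 15/83, 2.
So there are 4 positive pivots.
Hence Q is positive definite.
⟨·,·⟩ is an inner product exactly when A is positive definite.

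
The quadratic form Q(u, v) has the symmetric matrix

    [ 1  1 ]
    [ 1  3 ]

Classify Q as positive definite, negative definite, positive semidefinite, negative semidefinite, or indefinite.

positive definite

Leading principal minors: Δ_1 = 1, Δ_2 = 2.
All leading principal minors are positive, so by Sylvester's criterion Q is positive definite.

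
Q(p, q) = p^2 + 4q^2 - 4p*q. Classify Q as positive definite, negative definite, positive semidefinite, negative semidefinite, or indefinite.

positive semidefinite

The symmetric matrix of Q is [[1, -2], [-2, 4]].
For the 2×2 matrix [[1, -2], [-2, 4]]: det = 1·4 − (-2)² = 0, trace = 5.
det = 0 so one eigenvalue is zero; the form is semidefinite with the sign of the trace.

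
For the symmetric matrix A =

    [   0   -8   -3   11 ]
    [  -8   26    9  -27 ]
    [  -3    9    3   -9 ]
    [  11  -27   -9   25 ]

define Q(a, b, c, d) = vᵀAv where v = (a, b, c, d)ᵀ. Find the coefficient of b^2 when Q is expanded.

The coefficient of b^2 is the diagonal entry A[2,2] = 26.

26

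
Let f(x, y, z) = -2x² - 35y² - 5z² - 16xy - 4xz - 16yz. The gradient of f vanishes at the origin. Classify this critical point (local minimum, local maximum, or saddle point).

The Hessian at the origin is H = [[-4, -16, -4], [-16, -70, -16], [-4, -16, -10]].
An LDLᵀ factorisation of H has diagonal entries -4, -6, -6.
So there are 3 negative pivots.
H is negative definite, so the origin is a strict local maximum.

local maximum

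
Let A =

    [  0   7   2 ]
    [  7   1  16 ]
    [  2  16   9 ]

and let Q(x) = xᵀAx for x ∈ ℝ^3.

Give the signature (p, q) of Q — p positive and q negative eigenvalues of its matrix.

By Sylvester's law of inertia any congruent diagonalization of A has 1 positive, 2 negative and 0 zero entries.

(1, 2)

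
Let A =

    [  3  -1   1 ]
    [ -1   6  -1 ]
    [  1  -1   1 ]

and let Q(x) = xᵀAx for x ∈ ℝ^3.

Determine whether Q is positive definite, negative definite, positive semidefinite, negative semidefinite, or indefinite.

positive definite

An LDLᵀ factorisation of A has diagonal entries 3, 17/3, 10/17.
So there are 3 positive pivots.
Hence Q is positive definite.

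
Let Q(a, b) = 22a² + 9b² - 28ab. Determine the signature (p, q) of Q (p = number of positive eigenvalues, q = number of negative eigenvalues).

(2, 0)

The associated matrix is A = [[22, -14], [-14, 9]].
Symmetric row and column elimination reduces A to a congruent diagonal form with pivots 22, 1/11.
So there are 2 positive pivots.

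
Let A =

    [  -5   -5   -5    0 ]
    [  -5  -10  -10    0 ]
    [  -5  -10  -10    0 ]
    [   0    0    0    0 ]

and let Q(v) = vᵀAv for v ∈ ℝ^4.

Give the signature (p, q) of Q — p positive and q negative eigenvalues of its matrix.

(0, 2)

Row-reducing A symmetrically gives the diagonal entries -5, -5, 0, 0.
Counting signs: 2 negative, 2 zero.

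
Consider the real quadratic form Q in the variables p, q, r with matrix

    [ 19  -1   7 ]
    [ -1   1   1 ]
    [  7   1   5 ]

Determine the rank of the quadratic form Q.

3

An LDLᵀ factorisation of A has diagonal entries 19, 18/19, 4/9.
So there are 3 positive pivots.
The rank is the number of nonzero pivots: 3.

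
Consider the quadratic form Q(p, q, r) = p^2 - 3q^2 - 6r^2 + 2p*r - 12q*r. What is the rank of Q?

The associated matrix is A = [[1, 0, 1], [0, -3, -6], [1, -6, -6]].
Congruent diagonalization of A (simultaneous row and column reduction) yields pivots 1, -3, 5.
So there are 2 positive, 1 negative pivots.
The rank is the number of nonzero pivots: 3.

3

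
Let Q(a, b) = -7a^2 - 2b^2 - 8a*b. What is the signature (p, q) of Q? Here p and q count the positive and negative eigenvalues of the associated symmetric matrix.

The associated matrix is A = [[-7, -4], [-4, -2]].
Applying the same elementary operations to the rows and columns of A produces a congruent diagonal matrix with entries -7, 2/7.
That gives 1 positive, 1 negative pivots.

(1, 1)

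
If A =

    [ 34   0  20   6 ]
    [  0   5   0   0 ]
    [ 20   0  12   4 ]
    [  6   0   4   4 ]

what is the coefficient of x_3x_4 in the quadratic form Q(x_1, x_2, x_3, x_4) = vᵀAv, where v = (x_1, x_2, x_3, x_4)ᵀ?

The coefficient of x_3x_4 is A[3,4] + A[4,3] = 2·4 = 8.

8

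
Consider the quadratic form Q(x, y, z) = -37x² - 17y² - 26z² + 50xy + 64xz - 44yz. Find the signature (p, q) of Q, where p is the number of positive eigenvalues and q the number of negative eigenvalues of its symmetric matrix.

(1, 2)

The symmetric matrix is A = [[-37, 25, 32], [25, -17, -22], [32, -22, -26]].
Symmetric row and column elimination reduces A to a congruent diagonal form with pivots -37, -4/37, 3.
Counting signs: 1 positive, 2 negative.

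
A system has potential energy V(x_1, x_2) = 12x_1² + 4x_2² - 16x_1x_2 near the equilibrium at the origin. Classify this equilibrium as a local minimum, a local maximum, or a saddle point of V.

The Hessian at the origin is H = [[24, -16], [-16, 8]].
det H = 24·8 − (-16)² = -64 < 0, so H is indefinite.
Therefore the origin is a saddle point.

saddle point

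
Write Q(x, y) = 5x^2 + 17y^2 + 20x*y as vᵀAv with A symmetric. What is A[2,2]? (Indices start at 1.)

17

The coefficient of y^2 in Q is 17, and that is exactly A[2,2].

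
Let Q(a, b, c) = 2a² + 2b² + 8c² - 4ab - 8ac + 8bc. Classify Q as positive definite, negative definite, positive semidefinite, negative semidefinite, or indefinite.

The symmetric matrix is A = [[2, -2, -4], [-2, 2, 4], [-4, 4, 8]].
Symmetric row and column elimination reduces A to a congruent diagonal form with pivots 2, 0, 0.
So there are 1 positive, 2 zero pivots.
Hence Q is positive semidefinite.

positive semidefinite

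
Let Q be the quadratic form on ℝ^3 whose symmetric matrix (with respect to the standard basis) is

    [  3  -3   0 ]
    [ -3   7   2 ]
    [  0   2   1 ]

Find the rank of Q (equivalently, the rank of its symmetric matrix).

2

Row-reducing A symmetrically gives the diagonal entries 3, 4, 0.
That gives 2 positive, 1 zero pivots.
The rank is the number of nonzero pivots: 2.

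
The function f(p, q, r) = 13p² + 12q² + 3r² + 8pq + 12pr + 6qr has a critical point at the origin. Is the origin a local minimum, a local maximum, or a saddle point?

The Hessian at the origin is H = [[26, 8, 12], [8, 24, 6], [12, 6, 6]].
Congruent diagonalization of H (simultaneous row and column reduction) yields pivots 26, 280/13, 3/14.
So there are 3 positive pivots.
H is positive definite, so the origin is a strict local minimum.

local minimum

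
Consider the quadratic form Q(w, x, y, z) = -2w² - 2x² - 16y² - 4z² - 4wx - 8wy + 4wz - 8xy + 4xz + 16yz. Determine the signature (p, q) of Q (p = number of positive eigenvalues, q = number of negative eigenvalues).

Write A = [[-2, -2, -4, 2], [-2, -2, -4, 2], [-4, -4, -16, 8], [2, 2, 8, -4]].
Symmetric row and column elimination reduces A to a congruent diagonal form with pivots -2, 0, -8, 0.
Counting signs: 2 negative, 2 zero.

(0, 2)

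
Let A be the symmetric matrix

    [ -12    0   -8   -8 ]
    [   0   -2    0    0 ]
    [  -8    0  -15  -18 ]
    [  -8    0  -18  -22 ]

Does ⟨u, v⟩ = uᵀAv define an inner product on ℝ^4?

no

Applying the same elementary operations to the rows and columns of A produces a congruent diagonal matrix with entries -12, -2, -29/3, -2/29.
So there are 4 negative pivots.
Hence Q is negative definite.
⟨·,·⟩ is an inner product exactly when A is positive definite.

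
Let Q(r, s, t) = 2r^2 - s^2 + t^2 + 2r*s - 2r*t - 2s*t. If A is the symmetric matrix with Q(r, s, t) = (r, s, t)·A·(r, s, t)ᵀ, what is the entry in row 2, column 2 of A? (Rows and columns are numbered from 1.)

The coefficient of s^2 in Q is -1, and that is exactly A[2,2].

-1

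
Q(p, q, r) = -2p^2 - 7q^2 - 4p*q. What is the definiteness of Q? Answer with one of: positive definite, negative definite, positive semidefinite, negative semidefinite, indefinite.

Write A = [[-2, -2, 0], [-2, -7, 0], [0, 0, 0]].
Congruent diagonalization of A (simultaneous row and column reduction) yields pivots -2, -5, 0.
Counting signs: 2 negative, 1 zero.
Hence Q is negative semidefinite.

negative semidefinite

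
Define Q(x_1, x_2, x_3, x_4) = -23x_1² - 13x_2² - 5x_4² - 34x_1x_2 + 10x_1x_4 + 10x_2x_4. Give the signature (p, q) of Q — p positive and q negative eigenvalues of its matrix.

The associated matrix is A = [[-23, -17, 0, 5], [-17, -13, 0, 5], [0, 0, 0, 0], [5, 5, 0, -5]].
Applying the same elementary operations to the rows and columns of A produces a congruent diagonal matrix with entries -23, -10/23, 0, 0.
Counting signs: 2 negative, 2 zero.

(0, 2)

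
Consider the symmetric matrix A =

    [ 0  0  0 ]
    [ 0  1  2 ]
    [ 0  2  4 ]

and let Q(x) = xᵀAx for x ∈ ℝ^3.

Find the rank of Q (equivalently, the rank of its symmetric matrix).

1

Symmetric row and column elimination reduces A to a congruent diagonal form with pivots 0, 1, 0.
That gives 1 positive, 2 zero pivots.
The rank is the number of nonzero pivots: 1.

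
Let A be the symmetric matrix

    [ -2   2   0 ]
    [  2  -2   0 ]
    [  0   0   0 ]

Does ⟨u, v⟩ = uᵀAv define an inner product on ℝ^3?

Symmetric row and column elimination reduces A to a congruent diagonal form with pivots -2, 0, 0.
That gives 1 negative, 2 zero pivots.
Hence Q is negative semidefinite.
⟨·,·⟩ is an inner product exactly when A is positive definite.

no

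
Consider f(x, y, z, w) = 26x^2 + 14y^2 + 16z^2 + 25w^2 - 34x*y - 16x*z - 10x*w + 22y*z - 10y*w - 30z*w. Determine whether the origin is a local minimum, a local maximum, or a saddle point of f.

local minimum

The Hessian at the origin is H = [[52, -34, -16, -10], [-34, 28, 22, -10], [-16, 22, 32, -30], [-10, -10, -30, 50]].
Congruent diagonalization of H (simultaneous row and column reduction) yields pivots 52, 75/13, 4, 2/3.
That gives 4 positive pivots.
H is positive definite, so the origin is a strict local minimum.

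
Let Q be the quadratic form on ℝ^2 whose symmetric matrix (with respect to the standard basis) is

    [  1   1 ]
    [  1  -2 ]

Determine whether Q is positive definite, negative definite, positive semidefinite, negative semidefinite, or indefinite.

For the 2×2 matrix [[1, 1], [1, -2]]: det = 1·-2 − (1)² = -3, trace = -1.
det < 0 so the eigenvalues have opposite signs; the form is indefinite.

indefinite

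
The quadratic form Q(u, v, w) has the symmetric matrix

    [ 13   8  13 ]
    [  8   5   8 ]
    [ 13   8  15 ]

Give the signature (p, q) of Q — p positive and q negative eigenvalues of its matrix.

Symmetric row and column elimination reduces A to a congruent diagonal form with pivots 13, 1/13, 2.
So there are 3 positive pivots.

(3, 0)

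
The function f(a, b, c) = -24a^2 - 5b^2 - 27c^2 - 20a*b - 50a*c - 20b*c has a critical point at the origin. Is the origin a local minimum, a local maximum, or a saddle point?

The Hessian at the origin is H = [[-48, -20, -50], [-20, -10, -20], [-50, -20, -54]].
Congruent diagonalization of H (simultaneous row and column reduction) yields pivots -48, -5/3, -3/2.
Counting signs: 3 negative.
H is negative definite, so the origin is a strict local maximum.

local maximum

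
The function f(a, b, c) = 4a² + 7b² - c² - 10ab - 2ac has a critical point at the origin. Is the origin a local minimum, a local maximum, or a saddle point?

saddle point

The Hessian at the origin is H = [[8, -10, -2], [-10, 14, 0], [-2, 0, -2]].
Row-reducing H symmetrically gives the diagonal entries 8, 3/2, -20/3.
Counting signs: 2 positive, 1 negative.
H is indefinite, so the origin is a saddle point.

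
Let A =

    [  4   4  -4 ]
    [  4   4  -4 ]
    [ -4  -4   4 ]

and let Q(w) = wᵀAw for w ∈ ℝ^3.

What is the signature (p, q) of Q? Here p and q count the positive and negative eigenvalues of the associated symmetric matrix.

(1, 0)

Congruent diagonalization of A (simultaneous row and column reduction) yields pivots 4, 0, 0.
That gives 1 positive, 2 zero pivots.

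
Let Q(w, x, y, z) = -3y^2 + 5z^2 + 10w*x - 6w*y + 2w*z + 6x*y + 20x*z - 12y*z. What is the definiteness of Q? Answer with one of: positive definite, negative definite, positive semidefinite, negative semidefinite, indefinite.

indefinite

The symmetric matrix is A = [[0, 5, -3, 1], [5, 0, 3, 10], [-3, 3, -3, -6], [1, 10, -6, 5]].
A is congruent to a diagonal matrix with 3 positive, 1 negative and 0 zero entries, so Q is indefinite.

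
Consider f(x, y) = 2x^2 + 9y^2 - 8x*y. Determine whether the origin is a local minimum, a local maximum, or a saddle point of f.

local minimum

The Hessian at the origin is H = [[4, -8], [-8, 18]].
det H = 4·18 − (-8)² = 8 > 0 and H[1,1] = 4 > 0, so H is positive definite.
Therefore the origin is a local minimum.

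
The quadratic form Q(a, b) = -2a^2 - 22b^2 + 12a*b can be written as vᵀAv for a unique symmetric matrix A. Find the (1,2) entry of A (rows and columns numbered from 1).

The coefficient of a·b in Q is 12. For a symmetric A this equals A[1,2] + A[2,1] = 2·A[1,2].
So A[1,2] = 12/2 = 6.

6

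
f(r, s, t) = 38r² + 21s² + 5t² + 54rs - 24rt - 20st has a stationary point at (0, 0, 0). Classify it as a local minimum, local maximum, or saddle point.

local minimum

The Hessian at the origin is H = [[76, 54, -24], [54, 42, -20], [-24, -20, 10]].
An LDLᵀ factorisation of H has diagonal entries 76, 69/19, 2/69.
So there are 3 positive pivots.
H is positive definite, so the origin is a strict local minimum.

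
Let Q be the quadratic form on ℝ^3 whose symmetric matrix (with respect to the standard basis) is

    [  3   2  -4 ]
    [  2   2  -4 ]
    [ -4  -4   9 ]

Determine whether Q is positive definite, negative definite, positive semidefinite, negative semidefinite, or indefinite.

An LDLᵀ factorisation of A has diagonal entries 3, 2/3, 1.
That gives 3 positive pivots.
Hence Q is positive definite.

positive definite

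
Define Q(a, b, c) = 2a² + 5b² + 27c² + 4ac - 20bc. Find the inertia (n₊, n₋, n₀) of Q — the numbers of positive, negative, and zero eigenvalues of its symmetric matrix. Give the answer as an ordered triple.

(3, 0, 0)

Write A = [[2, 0, 2], [0, 5, -10], [2, -10, 27]].
Symmetric row and column elimination reduces A to a congruent diagonal form with pivots 2, 5, 5.
Counting signs: 3 positive.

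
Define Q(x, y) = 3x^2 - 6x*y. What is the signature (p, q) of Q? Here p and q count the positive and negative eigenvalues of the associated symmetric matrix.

Write A = [[3, -3], [-3, 0]].
Congruent diagonalization of A (simultaneous row and column reduction) yields pivots 3, -3.
So there are 1 positive, 1 negative pivots.

(1, 1)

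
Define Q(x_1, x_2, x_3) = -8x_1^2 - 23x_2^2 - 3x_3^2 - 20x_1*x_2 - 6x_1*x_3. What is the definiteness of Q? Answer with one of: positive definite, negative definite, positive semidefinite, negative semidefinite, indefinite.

The symmetric matrix of Q is A = [[-8, -10, -3], [-10, -23, 0], [-3, 0, -3]].
Leading principal minors: Δ_1 = -8, Δ_2 = 84, Δ_3 = -45.
The signs alternate starting with Δ_1 < 0, so by Sylvester's criterion Q is negative definite.

negative definite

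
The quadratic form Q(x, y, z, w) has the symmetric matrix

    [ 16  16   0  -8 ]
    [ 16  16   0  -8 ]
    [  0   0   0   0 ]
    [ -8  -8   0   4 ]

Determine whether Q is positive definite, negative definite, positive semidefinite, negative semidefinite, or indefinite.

positive semidefinite

Congruent diagonalization of A (simultaneous row and column reduction) yields pivots 16, 0, 0, 0.
That gives 1 positive, 3 zero pivots.
Hence Q is positive semidefinite.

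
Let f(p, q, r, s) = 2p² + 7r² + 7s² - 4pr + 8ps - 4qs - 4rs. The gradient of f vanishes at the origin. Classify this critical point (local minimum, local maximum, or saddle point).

The Hessian at the origin is H = [[4, 0, -4, 8], [0, 0, 0, -4], [-4, 0, 14, -4], [8, -4, -4, 14]].
H is indefinite, so the origin is a saddle point.

saddle point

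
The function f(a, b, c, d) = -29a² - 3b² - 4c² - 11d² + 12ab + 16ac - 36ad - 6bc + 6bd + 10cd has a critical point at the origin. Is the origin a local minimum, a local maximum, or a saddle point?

saddle point

The Hessian at the origin is H = [[-58, 12, 16, -36], [12, -6, -6, 6], [16, -6, -8, 10], [-36, 6, 10, -22]].
Applying the same elementary operations to the rows and columns of H produces a congruent diagonal matrix with entries -58, -102/29, -26/17, 24/13.
That gives 1 positive, 3 negative pivots.
H is indefinite, so the origin is a saddle point.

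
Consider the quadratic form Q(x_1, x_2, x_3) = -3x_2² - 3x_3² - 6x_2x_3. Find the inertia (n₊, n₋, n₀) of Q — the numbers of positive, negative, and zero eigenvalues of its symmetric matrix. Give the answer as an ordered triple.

(0, 1, 2)

Write A = [[0, 0, 0], [0, -3, -3], [0, -3, -3]].
Congruent diagonalization of A (simultaneous row and column reduction) yields pivots 0, -3, 0.
That gives 1 negative, 2 zero pivots.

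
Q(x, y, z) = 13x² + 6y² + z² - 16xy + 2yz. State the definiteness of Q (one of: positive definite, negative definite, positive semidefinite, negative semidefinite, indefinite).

The associated matrix is A = [[13, -8, 0], [-8, 6, 1], [0, 1, 1]].
Congruent diagonalization of A (simultaneous row and column reduction) yields pivots 13, 14/13, 1/14.
That gives 3 positive pivots.
Hence Q is positive definite.

positive definite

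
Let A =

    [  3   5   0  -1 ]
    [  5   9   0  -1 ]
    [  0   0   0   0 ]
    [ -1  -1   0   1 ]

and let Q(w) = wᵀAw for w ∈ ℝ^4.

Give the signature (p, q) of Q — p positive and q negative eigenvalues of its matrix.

Applying the same elementary operations to the rows and columns of A produces a congruent diagonal matrix with entries 3, 2/3, 0, 0.
So there are 2 positive, 2 zero pivots.

(2, 0)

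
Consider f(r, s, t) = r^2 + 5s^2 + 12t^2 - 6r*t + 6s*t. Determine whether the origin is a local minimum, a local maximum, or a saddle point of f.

The Hessian at the origin is H = [[2, 0, -6], [0, 10, 6], [-6, 6, 24]].
Symmetric row and column elimination reduces H to a congruent diagonal form with pivots 2, 10, 12/5.
That gives 3 positive pivots.
H is positive definite, so the origin is a strict local minimum.

local minimum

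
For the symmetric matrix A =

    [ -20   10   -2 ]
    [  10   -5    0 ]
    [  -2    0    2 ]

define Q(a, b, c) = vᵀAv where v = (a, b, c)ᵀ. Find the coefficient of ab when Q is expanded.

20

The coefficient of ab is A[1,2] + A[2,1] = 2·10 = 20.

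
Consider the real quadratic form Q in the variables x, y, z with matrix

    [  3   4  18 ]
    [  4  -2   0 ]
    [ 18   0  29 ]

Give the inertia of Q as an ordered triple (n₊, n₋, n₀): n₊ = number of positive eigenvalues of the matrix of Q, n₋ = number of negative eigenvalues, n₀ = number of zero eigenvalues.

Congruent diagonalization of A (simultaneous row and column reduction) yields pivots 3, -22/3, -5/11.
That gives 1 positive, 2 negative pivots.

(1, 2, 0)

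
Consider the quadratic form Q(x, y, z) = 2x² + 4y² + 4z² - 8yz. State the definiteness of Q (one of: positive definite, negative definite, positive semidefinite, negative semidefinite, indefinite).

positive semidefinite

Write A = [[2, 0, 0], [0, 4, -4], [0, -4, 4]].
Symmetric row and column elimination reduces A to a congruent diagonal form with pivots 2, 4, 0.
So there are 2 positive, 1 zero pivots.
Hence Q is positive semidefinite.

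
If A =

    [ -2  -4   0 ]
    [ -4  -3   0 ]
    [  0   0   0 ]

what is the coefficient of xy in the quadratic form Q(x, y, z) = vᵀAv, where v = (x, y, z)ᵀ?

The coefficient of xy is A[1,2] + A[2,1] = 2·(-4) = -8.

-8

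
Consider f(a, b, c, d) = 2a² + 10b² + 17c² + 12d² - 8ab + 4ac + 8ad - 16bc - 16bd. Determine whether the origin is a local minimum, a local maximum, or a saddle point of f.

The Hessian at the origin is H = [[4, -8, 4, 8], [-8, 20, -16, -16], [4, -16, 34, 0], [8, -16, 0, 24]].
Applying the same elementary operations to the rows and columns of H produces a congruent diagonal matrix with entries 4, 4, 14, 24/7.
So there are 4 positive pivots.
H is positive definite, so the origin is a strict local minimum.

local minimum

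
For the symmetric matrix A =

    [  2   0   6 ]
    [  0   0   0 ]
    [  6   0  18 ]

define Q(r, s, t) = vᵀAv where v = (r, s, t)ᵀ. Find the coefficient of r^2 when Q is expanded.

2

The coefficient of r^2 is the diagonal entry A[1,1] = 2.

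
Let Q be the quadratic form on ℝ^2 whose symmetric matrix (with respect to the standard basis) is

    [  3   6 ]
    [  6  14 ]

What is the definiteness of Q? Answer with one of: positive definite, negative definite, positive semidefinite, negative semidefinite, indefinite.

positive definite

Leading principal minors: Δ_1 = 3, Δ_2 = 6.
All leading principal minors are positive, so by Sylvester's criterion Q is positive definite.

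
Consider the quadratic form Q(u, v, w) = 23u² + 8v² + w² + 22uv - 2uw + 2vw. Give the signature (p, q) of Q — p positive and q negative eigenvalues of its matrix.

(3, 0)

The associated matrix is A = [[23, 11, -1], [11, 8, 1], [-1, 1, 1]].
Applying the same elementary operations to the rows and columns of A produces a congruent diagonal matrix with entries 23, 63/23, 10/63.
So there are 3 positive pivots.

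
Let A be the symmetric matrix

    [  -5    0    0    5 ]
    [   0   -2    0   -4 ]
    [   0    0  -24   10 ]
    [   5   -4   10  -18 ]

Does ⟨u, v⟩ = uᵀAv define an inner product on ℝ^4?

no

An LDLᵀ factorisation of A has diagonal entries -5, -2, -24, -5/6.
That gives 4 negative pivots.
Hence Q is negative definite.
⟨·,·⟩ is an inner product exactly when A is positive definite.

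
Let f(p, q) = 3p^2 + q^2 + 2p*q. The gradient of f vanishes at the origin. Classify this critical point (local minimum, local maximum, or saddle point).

The Hessian at the origin is H = [[6, 2], [2, 2]].
det H = 6·2 − (2)² = 8 > 0 and H[1,1] = 6 > 0, so H is positive definite.
Therefore the origin is a local minimum.

local minimum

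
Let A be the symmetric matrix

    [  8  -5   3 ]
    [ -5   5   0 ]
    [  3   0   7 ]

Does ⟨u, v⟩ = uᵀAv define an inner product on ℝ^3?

Leading principal minors: Δ_1 = 8, Δ_2 = 15, Δ_3 = 60.
All leading principal minors are positive, so by Sylvester's criterion Q is positive definite.
⟨·,·⟩ is an inner product exactly when A is positive definite.

yes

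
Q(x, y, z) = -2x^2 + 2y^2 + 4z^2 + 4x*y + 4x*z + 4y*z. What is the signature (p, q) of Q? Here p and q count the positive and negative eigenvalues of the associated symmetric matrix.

The associated matrix is A = [[-2, 2, 2], [2, 2, 2], [2, 2, 4]].
Row-reducing A symmetrically gives the diagonal entries -2, 4, 2.
Counting signs: 2 positive, 1 negative.

(2, 1)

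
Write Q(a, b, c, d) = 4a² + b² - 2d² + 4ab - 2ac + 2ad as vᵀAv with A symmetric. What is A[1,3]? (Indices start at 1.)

The coefficient of a·c in Q is -2. For a symmetric A this equals A[1,3] + A[3,1] = 2·A[1,3].
So A[1,3] = -2/2 = -1.

-1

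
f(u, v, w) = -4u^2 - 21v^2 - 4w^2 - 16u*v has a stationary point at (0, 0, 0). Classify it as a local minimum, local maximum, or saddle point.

local maximum

The Hessian at the origin is H = [[-8, -16, 0], [-16, -42, 0], [0, 0, -8]].
An LDLᵀ factorisation of H has diagonal entries -8, -10, -8.
That gives 3 negative pivots.
H is negative definite, so the origin is a strict local maximum.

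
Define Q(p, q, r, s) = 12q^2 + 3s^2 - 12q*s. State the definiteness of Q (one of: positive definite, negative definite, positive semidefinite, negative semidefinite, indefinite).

The associated matrix is A = [[0, 0, 0, 0], [0, 12, 0, -6], [0, 0, 0, 0], [0, -6, 0, 3]].
Symmetric row and column elimination reduces A to a congruent diagonal form with pivots 0, 12, 0, 0.
That gives 1 positive, 3 zero pivots.
Hence Q is positive semidefinite.

positive semidefinite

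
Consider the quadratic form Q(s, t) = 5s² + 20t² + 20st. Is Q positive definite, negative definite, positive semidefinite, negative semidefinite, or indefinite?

The symmetric matrix of Q is [[5, 10], [10, 20]].
For the 2×2 matrix [[5, 10], [10, 20]]: det = 5·20 − (10)² = 0, trace = 25.
det = 0 so one eigenvalue is zero; the form is semidefinite with the sign of the trace.

positive semidefinite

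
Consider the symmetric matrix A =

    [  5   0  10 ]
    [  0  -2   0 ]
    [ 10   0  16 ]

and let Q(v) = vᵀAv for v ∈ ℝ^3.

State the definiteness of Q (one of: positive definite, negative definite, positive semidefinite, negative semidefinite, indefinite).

Applying the same elementary operations to the rows and columns of A produces a congruent diagonal matrix with entries 5, -2, -4.
So there are 1 positive, 2 negative pivots.
Hence Q is indefinite.

indefinite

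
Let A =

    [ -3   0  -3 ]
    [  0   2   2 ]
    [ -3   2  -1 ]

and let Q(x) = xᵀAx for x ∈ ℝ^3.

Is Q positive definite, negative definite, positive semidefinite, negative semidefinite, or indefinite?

Applying the same elementary operations to the rows and columns of A produces a congruent diagonal matrix with entries -3, 2, 0.
So there are 1 positive, 1 negative, 1 zero pivots.
Hence Q is indefinite.

indefinite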